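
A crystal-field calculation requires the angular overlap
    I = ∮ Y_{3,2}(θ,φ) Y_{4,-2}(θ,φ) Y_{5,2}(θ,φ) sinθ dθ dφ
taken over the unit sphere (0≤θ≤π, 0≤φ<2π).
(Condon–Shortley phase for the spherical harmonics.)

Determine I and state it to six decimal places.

0.000000

2 − 2 + 2 = 2 ≠ 0: azimuthal integral kills it; I = 0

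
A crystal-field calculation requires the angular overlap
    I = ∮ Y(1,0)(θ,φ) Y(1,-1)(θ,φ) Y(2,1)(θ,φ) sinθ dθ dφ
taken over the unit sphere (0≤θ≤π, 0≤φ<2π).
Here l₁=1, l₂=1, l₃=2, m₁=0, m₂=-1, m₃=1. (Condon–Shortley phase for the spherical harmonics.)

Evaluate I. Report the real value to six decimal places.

-0.218510

Rules hold: Σm=0, L=4 even, 0≤2≤2.
N = 3·3·5 = 45
Δ = 0!·2!·2!/5! = 1/30
Racah Σ t=0..0: t=0:+1/1 = 1/1
⇒ 3j(1 1 2; 0 0 0)² = 2/15, sgn +1
Racah Σ t=0..0: t=0:+1/2 = 1/2
⇒ 3j(1 1 2; 0 -1 1)² = 1/10, sgn -1
4πI² = N·(3j₀)²·(3jₘ)² = 3/5
I = -1·√(0.6/4π) = -0.21850969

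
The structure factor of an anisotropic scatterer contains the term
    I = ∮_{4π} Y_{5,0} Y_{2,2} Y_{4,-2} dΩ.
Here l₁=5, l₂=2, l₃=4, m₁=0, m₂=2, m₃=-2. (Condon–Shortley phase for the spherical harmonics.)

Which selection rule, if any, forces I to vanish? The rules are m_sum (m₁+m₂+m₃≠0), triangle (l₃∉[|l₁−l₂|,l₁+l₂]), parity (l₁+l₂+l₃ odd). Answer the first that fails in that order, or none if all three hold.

azimuthal sum: 0 + 2 − 2 = 0  ✓
3 ≤ 4 ≤ 7 (triangle on l)  ✓
L = 5 + 2 + 4 = 11 (odd)  ✗

parity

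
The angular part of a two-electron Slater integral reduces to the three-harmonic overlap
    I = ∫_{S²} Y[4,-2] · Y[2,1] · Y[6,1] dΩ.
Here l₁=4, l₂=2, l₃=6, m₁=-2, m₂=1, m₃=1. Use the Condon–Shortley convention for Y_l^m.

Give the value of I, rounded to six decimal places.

Rules hold: Σm=0, L=12 even, 2≤6≤6.
N = 9·5·13 = 585
Δ = 0!·8!·4!/13! = 1/6435
Racah Σ t=0..0: t=0:+1/2304 = 1/2304
⇒ 3j(4 2 6; 0 0 0)² = 5/143, sgn +1
Racah Σ t=0..0: t=0:+1/8640 = 1/8640
⇒ 3j(4 2 6; -2 1 1)² = 14/1287, sgn -1
4πI² = N·(3j₀)²·(3jₘ)² = 350/1573
I = -1·√(0.222505/4π) = -0.13306527

-0.133065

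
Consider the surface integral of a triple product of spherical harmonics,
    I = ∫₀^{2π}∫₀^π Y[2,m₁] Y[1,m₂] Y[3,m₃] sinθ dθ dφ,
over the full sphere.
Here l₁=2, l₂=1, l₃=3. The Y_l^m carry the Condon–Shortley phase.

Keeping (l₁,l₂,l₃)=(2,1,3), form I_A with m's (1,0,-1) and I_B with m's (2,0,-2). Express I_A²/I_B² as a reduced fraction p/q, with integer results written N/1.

8/5

Same 2,1,3: normalisation and zero-m 3j drop out of the ratio.
A: Δ: 0! 4! 2! / 7! → 1/105; sum: t=0:+1/6 = 1/6; 3j²(2 1 3; 1 0 -1) = Δ·Π!·Σ² = 8/105  (sign +1)
B: Δ: 0! 4! 2! / 7! → 1/105; sum: t=0:+1/24 = 1/24; 3j²(2 1 3; 2 0 -2) = Δ·Π!·Σ² = 1/21  (sign -1)
I_A²/I_B² = (8/105)/(1/21) = 8/5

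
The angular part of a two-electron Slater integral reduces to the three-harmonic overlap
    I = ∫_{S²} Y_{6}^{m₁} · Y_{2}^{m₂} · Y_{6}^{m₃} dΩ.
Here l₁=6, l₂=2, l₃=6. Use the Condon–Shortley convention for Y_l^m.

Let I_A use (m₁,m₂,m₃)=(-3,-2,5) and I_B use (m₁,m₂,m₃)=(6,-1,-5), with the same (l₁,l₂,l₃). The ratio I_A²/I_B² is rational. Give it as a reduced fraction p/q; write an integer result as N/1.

5/11

Same 6,2,6: normalisation and zero-m 3j drop out of the ratio.
A: Δ: 2! 10! 2! / 15! → 1/90090; sum: t=0:+1/1451520 = 1/1451520; 3j²(6 2 6; -3 -2 5) = Δ·Π!·Σ² = 1/91  (sign -1)
B: Δ: 2! 10! 2! / 15! → 1/90090; sum: t=0:+1/7257600 = 1/7257600; 3j²(6 2 6; 6 -1 -5) = Δ·Π!·Σ² = 11/455  (sign -1)
I_A²/I_B² = (1/91)/(11/455) = 5/11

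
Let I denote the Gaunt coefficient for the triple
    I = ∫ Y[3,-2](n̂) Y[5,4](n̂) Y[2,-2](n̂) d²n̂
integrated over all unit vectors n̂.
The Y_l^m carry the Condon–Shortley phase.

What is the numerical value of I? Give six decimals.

Checks pass: Σm=0; 10 even; l₃=2∈[2,8].
(2·3+1)(2·5+1)(2·2+1) = 385
Δ: 6! 0! 4! / 11! → 1/2310
sum: t=3:−1/144 = -1/144
3j²(3 5 2; 0 0 0) = Δ·Π!·Σ² = 10/231  (sign -1)
sum: t=5:−1/2880 = -1/2880
3j²(3 5 2; -2 4 -2) = Δ·Π!·Σ² = 3/55  (sign -1)
combine: 4πI² = 385·10/231·3/55 = 10/11
take √, sign +1: I = 0.26896683

0.268967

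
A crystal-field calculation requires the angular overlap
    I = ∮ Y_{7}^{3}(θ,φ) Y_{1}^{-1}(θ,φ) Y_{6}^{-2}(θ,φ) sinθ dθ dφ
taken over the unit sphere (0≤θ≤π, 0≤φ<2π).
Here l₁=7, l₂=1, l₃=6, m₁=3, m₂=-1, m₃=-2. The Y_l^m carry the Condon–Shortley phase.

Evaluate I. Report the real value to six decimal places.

-0.234717

Checks pass: Σm=0; 14 even; l₃=6∈[6,8].
(2·7+1)(2·1+1)(2·6+1) = 585
Δ: 2! 12! 0! / 15! → 1/1365
sum: t=1:−1/518400 = -1/518400
3j²(7 1 6; 0 0 0) = Δ·Π!·Σ² = 7/195  (sign -1)
sum: t=0:+1/1935360 = 1/1935360
3j²(7 1 6; 3 -1 -2) = Δ·Π!·Σ² = 3/91  (sign +1)
combine: 4πI² = 585·7/195·3/91 = 9/13
take √, sign -1: I = -0.23471705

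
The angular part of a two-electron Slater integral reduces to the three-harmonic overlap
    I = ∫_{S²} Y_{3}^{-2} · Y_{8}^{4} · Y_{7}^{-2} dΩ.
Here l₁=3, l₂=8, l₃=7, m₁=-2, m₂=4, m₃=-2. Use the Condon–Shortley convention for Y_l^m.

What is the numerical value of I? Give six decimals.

0.021050

Rules hold: Σm=0, L=18 even, 5≤7≤11.
N = 7·17·15 = 1785
Δ = 4!·2!·12!/19! = 1/5290740
Racah Σ t=1..3: t=1:−1/7257600 t=2:+1/2073600 t=3:−1/7257600 = 1/4838400
⇒ 3j(3 8 7; 0 0 0)² = 252/20995, sgn -1
Racah Σ t=3..4: t=3:−1/26127360 t=4:+1/23224320 = 1/209018880
⇒ 3j(3 8 7; -2 4 -2)² = 275/1058148, sgn -1
4πI² = N·(3j₀)²·(3jₘ)² = 5775/1037153
I = +1·√(0.00556813/4π) = 0.02104988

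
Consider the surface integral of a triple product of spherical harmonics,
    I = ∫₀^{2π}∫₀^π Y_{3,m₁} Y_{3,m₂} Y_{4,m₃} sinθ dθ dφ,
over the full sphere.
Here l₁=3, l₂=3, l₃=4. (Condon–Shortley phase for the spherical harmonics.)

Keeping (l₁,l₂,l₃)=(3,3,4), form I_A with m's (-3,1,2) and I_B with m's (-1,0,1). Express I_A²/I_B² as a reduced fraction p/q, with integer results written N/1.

18/5

Same 3,3,4: normalisation and zero-m 3j drop out of the ratio.
A: Δ: 2! 4! 4! / 11! → 1/34650; sum: t=2:+1/192 = 1/192; 3j²(3 3 4; -3 1 2) = Δ·Π!·Σ² = 3/77  (sign +1)
B: Δ: 2! 4! 4! / 11! → 1/34650; sum: t=0:+1/288 t=1:−1/24 t=2:+1/48 = -5/288; 3j²(3 3 4; -1 0 1) = Δ·Π!·Σ² = 5/462  (sign +1)
I_A²/I_B² = (3/77)/(5/462) = 18/5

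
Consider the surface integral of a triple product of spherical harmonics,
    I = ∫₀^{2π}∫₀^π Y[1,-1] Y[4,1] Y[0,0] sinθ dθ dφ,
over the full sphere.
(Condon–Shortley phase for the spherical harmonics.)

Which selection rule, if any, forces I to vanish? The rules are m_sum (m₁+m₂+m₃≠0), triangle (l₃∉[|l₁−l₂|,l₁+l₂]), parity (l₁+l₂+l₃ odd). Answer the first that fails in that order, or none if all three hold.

triangle

Σmᵢ = 0  ✓
l₃∈[|l₁−l₂|,l₁+l₂]=[3,5], have l₃=0  ✗
Σlᵢ = 5 ⇒ odd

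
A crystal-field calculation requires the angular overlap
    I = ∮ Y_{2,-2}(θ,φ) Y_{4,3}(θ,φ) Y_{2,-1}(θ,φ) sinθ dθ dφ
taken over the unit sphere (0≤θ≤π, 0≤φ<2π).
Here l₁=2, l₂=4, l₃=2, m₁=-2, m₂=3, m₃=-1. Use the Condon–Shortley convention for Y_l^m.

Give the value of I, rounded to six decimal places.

-0.238414

Rules hold: Σm=0, L=8 even, 2≤2≤6.
N = 5·9·5 = 225
Δ = 4!·0!·4!/9! = 1/630
Racah Σ t=2..2: t=2:+1/16 = 1/16
⇒ 3j(2 4 2; 0 0 0)² = 2/35, sgn +1
Racah Σ t=4..4: t=4:+1/144 = 1/144
⇒ 3j(2 4 2; -2 3 -1)² = 1/18, sgn -1
4πI² = N·(3j₀)²·(3jₘ)² = 5/7
I = -1·√(0.714286/4π) = -0.23841361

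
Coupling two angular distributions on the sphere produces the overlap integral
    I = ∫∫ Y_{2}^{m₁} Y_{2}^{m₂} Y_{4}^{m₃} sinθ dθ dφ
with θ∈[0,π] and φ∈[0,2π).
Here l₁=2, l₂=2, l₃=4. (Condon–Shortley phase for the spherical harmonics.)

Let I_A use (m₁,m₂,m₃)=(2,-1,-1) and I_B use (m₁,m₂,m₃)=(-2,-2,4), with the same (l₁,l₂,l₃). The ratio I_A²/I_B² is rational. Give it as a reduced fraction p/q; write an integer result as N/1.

Same 2,2,4: normalisation and zero-m 3j drop out of the ratio.
A: Δ: 0! 4! 4! / 9! → 1/630; sum: t=0:+1/144 = 1/144; 3j²(2 2 4; 2 -1 -1) = Δ·Π!·Σ² = 1/126  (sign -1)
B: Δ: 0! 4! 4! / 9! → 1/630; sum: t=0:+1/576 = 1/576; 3j²(2 2 4; -2 -2 4) = Δ·Π!·Σ² = 1/9  (sign +1)
I_A²/I_B² = (1/126)/(1/9) = 1/14

1/14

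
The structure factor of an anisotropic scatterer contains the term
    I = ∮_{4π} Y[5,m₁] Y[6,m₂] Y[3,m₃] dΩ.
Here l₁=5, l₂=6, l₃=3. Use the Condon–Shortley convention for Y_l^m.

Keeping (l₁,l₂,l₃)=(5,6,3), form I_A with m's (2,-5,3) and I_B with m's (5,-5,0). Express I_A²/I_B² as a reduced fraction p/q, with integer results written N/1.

2/3

Same 5,6,3: normalisation and zero-m 3j drop out of the ratio.
A: Δ: 8! 2! 4! / 15! → 1/675675; sum: t=1:−1/241920 = -1/241920; 3j²(5 6 3; 2 -5 3) = Δ·Π!·Σ² = 2/91  (sign -1)
B: Δ: 8! 2! 4! / 15! → 1/675675; sum: t=0:+1/483840 = 1/483840; 3j²(5 6 3; 5 -5 0) = Δ·Π!·Σ² = 3/91  (sign -1)
I_A²/I_B² = (2/91)/(3/91) = 2/3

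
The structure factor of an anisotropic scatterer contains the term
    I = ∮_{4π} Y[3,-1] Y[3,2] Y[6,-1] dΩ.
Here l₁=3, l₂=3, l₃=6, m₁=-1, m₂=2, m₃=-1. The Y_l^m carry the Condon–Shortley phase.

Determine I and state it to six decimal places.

Checks pass: Σm=0; 12 even; l₃=6∈[0,6].
(2·3+1)(2·3+1)(2·6+1) = 637
Δ: 0! 6! 6! / 13! → 1/12012
sum: t=0:+1/1296 = 1/1296
3j²(3 3 6; 0 0 0) = Δ·Π!·Σ² = 100/3003  (sign +1)
sum: t=0:+1/5760 = 1/5760
3j²(3 3 6; -1 2 -1) = Δ·Π!·Σ² = 5/572  (sign -1)
combine: 4πI² = 637·100/3003·5/572 = 875/4719
take √, sign -1: I = -0.12147142

-0.121471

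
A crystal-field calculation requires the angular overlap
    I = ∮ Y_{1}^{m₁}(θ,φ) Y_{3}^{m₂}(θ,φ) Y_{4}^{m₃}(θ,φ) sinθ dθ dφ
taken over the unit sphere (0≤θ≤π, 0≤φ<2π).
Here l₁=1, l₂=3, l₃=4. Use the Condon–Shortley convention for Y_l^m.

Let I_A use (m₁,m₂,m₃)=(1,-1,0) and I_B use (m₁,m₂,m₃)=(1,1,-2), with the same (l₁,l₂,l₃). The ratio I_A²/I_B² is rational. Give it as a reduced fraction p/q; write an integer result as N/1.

Shared (l₁,l₂,l₃)=(1,3,4): N and (l;000)² cancel in I_A²/I_B².
A: Δ = 0!·2!·6!/9! = 1/252; Racah Σ t=0..0: t=0:+1/96 = 1/96; ⇒ 3j(1 3 4; 1 -1 0)² = 1/42, sgn +1
B: Δ = 0!·2!·6!/9! = 1/252; Racah Σ t=0..0: t=0:+1/96 = 1/96; ⇒ 3j(1 3 4; 1 1 -2)² = 5/84, sgn +1
I_A²/I_B² = (1/42)/(5/84) = 2/5

2/5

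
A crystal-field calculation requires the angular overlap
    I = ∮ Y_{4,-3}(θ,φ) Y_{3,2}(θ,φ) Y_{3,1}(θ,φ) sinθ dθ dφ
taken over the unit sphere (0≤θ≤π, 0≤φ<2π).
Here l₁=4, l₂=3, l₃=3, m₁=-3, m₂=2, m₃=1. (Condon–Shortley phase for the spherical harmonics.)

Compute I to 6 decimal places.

-0.095955

m-sum 0 ✓  L=10 even ✓  1≤3≤7 ✓
Π(2lᵢ+1) = 9×7×7 = 441
triangle coeff Δ(4,3,3) = 1/34650
Σ_t [1,3]: t=1:−1/72 t=2:+1/16 t=3:−1/72 = 5/144
(3j)²=2/77 [(4 3 3; 0 0 0)], sign=-1
Σ_t [3,4]: t=3:−1/288 t=4:+1/144 = 1/288
(3j)²=1/99 [(4 3 3; -3 2 1)], sign=+1
⇒ 4πI² = 14/121
I = (-1)√(14/121/(4π)) = -0.09595473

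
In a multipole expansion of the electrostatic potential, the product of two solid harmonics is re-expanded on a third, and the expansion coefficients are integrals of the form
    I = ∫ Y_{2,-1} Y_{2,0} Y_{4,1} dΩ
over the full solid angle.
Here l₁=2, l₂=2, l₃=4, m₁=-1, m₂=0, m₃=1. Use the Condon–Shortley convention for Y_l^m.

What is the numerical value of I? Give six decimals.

m-sum 0 ✓  L=8 even ✓  0≤4≤4 ✓
Π(2lᵢ+1) = 5×5×9 = 225
triangle coeff Δ(2,2,4) = 1/630
Σ_t [0,0]: t=0:+1/16 = 1/16
(3j)²=2/35 [(2 2 4; 0 0 0)], sign=+1
Σ_t [0,0]: t=0:+1/24 = 1/24
(3j)²=1/21 [(2 2 4; -1 0 1)], sign=-1
⇒ 4πI² = 30/49
I = (-1)√(30/49/(4π)) = -0.22072812

-0.220728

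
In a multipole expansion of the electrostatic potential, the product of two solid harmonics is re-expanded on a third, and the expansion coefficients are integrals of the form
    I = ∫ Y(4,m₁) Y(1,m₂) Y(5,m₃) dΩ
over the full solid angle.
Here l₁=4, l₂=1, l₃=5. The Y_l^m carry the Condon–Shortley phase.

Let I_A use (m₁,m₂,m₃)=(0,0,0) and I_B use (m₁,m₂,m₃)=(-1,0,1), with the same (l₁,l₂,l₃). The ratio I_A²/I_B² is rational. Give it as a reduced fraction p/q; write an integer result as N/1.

Same 4,1,5: normalisation and zero-m 3j drop out of the ratio.
A: Δ: 0! 8! 2! / 11! → 1/495; sum: t=0:+1/576 = 1/576; 3j²(4 1 5; 0 0 0) = Δ·Π!·Σ² = 5/99  (sign -1)
B: Δ: 0! 8! 2! / 11! → 1/495; sum: t=0:+1/720 = 1/720; 3j²(4 1 5; -1 0 1) = Δ·Π!·Σ² = 8/165  (sign +1)
I_A²/I_B² = (5/99)/(8/165) = 25/24

25/24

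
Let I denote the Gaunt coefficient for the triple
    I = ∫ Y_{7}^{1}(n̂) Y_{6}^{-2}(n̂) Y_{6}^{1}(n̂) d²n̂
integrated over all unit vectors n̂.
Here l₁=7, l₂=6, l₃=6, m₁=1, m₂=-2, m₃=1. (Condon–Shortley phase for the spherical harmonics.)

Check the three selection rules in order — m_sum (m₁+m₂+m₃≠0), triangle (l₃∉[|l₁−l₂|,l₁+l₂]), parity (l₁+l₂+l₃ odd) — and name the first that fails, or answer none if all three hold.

Σmᵢ = 0  ✓
l₃∈[|l₁−l₂|,l₁+l₂]=[1,13], have l₃=6  ✓
Σlᵢ = 19 ⇒ odd  ✗

parity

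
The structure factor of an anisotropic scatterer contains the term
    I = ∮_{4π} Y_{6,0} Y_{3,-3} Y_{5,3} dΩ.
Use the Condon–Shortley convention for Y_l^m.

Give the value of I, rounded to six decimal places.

-0.110086

m-sum 0 ✓  L=14 even ✓  3≤5≤9 ✓
Π(2lᵢ+1) = 13×7×11 = 1001
triangle coeff Δ(6,3,5) = 1/675675
Σ_t [1,3]: t=1:−1/8640 t=2:+1/2304 t=3:−1/8640 = 7/34560
(3j)²=7/429 [(6 3 5; 0 0 0)], sign=-1
Σ_t [0,0]: t=0:+1/69120 = 1/69120
(3j)²=4/429 [(6 3 5; 0 -3 3)], sign=+1
⇒ 4πI² = 196/1287
I = (-1)√(196/1287/(4π)) = -0.11008644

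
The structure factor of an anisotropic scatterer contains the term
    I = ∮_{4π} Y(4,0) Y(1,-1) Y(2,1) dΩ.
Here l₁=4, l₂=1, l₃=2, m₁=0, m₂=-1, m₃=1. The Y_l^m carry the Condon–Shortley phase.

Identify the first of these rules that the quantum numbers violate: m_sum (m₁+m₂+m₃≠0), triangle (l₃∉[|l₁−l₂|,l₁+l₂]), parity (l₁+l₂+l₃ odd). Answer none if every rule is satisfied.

triangle

azimuthal sum: 0 − 1 + 1 = 0  ✓
3 ≤ 2 ≤ 5 (triangle on l)  ✗
L = 4 + 1 + 2 = 7 (odd)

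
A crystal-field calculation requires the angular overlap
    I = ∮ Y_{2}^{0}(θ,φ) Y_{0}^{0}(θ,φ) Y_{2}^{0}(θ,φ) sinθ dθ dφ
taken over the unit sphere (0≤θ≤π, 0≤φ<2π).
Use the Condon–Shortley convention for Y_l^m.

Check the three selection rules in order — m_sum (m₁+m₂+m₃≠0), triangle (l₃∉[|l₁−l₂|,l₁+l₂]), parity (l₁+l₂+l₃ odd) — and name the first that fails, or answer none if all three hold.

m₁+m₂+m₃ = 0 + 0 + 0 = 0  ✓
triangle: |2−0|=2 ≤ l₃=2 ≤ 2+0=2  ✓
parity: l₁+l₂+l₃ = 4 is even  ✓

none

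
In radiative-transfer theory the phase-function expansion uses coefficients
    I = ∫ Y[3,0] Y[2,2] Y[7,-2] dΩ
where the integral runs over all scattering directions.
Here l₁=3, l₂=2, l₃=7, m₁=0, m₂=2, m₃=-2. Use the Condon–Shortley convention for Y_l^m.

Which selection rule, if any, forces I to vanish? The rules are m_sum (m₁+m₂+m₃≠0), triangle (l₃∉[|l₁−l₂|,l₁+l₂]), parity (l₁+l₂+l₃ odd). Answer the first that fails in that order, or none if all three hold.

Σmᵢ = 0  ✓
l₃∈[|l₁−l₂|,l₁+l₂]=[1,5], have l₃=7  ✗
Σlᵢ = 12 ⇒ even

triangle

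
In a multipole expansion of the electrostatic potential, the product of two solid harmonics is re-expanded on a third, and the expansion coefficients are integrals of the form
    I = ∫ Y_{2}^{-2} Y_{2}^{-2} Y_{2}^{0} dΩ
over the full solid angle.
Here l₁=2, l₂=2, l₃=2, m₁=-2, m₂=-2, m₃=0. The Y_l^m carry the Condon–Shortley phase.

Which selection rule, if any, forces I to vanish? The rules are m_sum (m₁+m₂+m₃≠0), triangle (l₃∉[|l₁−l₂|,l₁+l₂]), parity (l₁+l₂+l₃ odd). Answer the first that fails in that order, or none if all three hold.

azimuthal sum: -2 − 2 + 0 = -4  ✗
0 ≤ 2 ≤ 4 (triangle on l)
L = 2 + 2 + 2 = 6 (even)

m_sum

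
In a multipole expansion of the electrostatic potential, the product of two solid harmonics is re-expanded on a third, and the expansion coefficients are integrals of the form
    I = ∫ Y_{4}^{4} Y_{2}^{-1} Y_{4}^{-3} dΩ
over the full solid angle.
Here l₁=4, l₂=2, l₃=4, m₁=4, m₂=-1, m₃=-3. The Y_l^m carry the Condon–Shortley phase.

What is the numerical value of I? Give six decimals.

0.198645

Rules hold: Σm=0, L=10 even, 2≤4≤6.
N = 9·5·9 = 405
Δ = 2!·6!·2!/11! = 1/13860
Racah Σ t=0..2: t=0:+1/192 t=1:−1/36 t=2:+1/192 = -5/288
⇒ 3j(4 2 4; 0 0 0)² = 20/693, sgn -1
Racah Σ t=0..0: t=0:+1/1440 = 1/1440
⇒ 3j(4 2 4; 4 -1 -3)² = 7/165, sgn -1
4πI² = N·(3j₀)²·(3jₘ)² = 60/121
I = +1·√(0.495868/4π) = 0.19864517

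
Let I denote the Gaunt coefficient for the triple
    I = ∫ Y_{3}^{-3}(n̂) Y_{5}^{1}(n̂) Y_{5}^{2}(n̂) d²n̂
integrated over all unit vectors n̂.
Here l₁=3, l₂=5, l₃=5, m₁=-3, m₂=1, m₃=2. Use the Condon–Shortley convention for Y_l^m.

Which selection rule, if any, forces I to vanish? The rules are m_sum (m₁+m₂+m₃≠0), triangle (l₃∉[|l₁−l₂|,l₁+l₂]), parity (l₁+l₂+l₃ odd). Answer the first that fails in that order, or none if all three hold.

parity

m₁+m₂+m₃ = -3 + 1 + 2 = 0  ✓
triangle: |3−5|=2 ≤ l₃=5 ≤ 3+5=8  ✓
parity: l₁+l₂+l₃ = 13 is odd  ✗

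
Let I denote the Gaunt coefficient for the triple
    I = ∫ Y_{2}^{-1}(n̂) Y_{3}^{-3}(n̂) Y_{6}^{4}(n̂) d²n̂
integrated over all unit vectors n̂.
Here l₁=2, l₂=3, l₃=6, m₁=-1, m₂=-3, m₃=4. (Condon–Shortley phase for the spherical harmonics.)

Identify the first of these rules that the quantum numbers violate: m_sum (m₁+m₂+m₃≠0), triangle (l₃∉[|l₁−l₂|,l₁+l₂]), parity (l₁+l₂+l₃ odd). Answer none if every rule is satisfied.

m₁+m₂+m₃ = -1 − 3 + 4 = 0  ✓
triangle: |2−3|=1 ≤ l₃=6 ≤ 2+3=5  ✗
parity: l₁+l₂+l₃ = 11 is odd

triangle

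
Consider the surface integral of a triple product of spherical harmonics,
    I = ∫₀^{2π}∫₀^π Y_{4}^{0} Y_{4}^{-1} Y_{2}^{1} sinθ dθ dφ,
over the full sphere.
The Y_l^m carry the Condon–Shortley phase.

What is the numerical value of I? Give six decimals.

Checks pass: Σm=0; 10 even; l₃=2∈[0,8].
(2·4+1)(2·4+1)(2·2+1) = 405
Δ: 6! 2! 2! / 11! → 1/13860
sum: t=2:+1/192 t=3:−1/36 t=4:+1/192 = -5/288
3j²(4 4 2; 0 0 0) = Δ·Π!·Σ² = 20/693  (sign -1)
sum: t=2:+1/96 t=3:−1/72 = -1/288
3j²(4 4 2; 0 -1 1) = Δ·Π!·Σ² = 1/462  (sign +1)
combine: 4πI² = 405·20/693·1/462 = 150/5929
take √, sign -1: I = -0.04486937

-0.044869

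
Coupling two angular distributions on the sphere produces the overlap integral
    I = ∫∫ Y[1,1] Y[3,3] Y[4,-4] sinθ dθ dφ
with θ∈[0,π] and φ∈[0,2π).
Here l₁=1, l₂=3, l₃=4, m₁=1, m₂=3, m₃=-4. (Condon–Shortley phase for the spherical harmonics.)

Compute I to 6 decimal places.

m-sum 0 ✓  L=8 even ✓  2≤4≤4 ✓
Π(2lᵢ+1) = 3×7×9 = 189
triangle coeff Δ(1,3,4) = 1/252
Σ_t [0,0]: t=0:+1/36 = 1/36
(3j)²=4/63 [(1 3 4; 0 0 0)], sign=+1
Σ_t [0,0]: t=0:+1/1440 = 1/1440
(3j)²=1/9 [(1 3 4; 1 3 -4)], sign=+1
⇒ 4πI² = 4/3
I = (+1)√(4/3/(4π)) = 0.32573501

0.325735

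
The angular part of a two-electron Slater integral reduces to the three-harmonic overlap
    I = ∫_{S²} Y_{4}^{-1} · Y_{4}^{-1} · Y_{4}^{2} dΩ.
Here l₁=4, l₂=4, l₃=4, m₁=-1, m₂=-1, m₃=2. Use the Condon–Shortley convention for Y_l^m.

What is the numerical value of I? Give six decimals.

Rules hold: Σm=0, L=12 even, 0≤4≤8.
N = 9·9·9 = 729
Δ = 4!·4!·4!/13! = 1/450450
Racah Σ t=0..4: t=0:+1/13824 t=1:−1/216 t=2:+1/64 t=3:−1/216 t=4:+1/13824 = 5/768
⇒ 3j(4 4 4; 0 0 0)² = 18/1001, sgn +1
Racah Σ t=1..3: t=1:−1/576 t=2:+1/144 t=3:−1/576 = 1/288
⇒ 3j(4 4 4; -1 -1 2)² = 20/1001, sgn +1
4πI² = N·(3j₀)²·(3jₘ)² = 262440/1002001
I = +1·√(0.261916/4π) = 0.14436968

0.144370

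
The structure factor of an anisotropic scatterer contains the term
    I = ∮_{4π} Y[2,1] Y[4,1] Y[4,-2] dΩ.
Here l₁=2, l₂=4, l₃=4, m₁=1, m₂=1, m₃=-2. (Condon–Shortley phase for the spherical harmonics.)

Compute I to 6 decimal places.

0.127700

m-sum 0 ✓  L=10 even ✓  2≤4≤6 ✓
Π(2lᵢ+1) = 5×9×9 = 405
triangle coeff Δ(2,4,4) = 1/13860
Σ_t [0,2]: t=0:+1/192 t=1:−1/36 t=2:+1/192 = -5/288
(3j)²=20/693 [(2 4 4; 0 0 0)], sign=-1
Σ_t [0,1]: t=0:+1/240 t=1:−1/96 = -1/160
(3j)²=27/1540 [(2 4 4; 1 1 -2)], sign=-1
⇒ 4πI² = 1215/5929
I = (+1)√(1215/5929/(4π)) = 0.12770047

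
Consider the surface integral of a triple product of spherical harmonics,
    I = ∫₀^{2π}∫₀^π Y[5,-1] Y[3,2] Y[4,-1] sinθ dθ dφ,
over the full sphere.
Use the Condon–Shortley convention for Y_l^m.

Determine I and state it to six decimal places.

0.138239

m-sum 0 ✓  L=12 even ✓  2≤4≤8 ✓
Π(2lᵢ+1) = 11×7×9 = 693
triangle coeff Δ(5,3,4) = 1/180180
Σ_t [1,3]: t=1:−1/576 t=2:+1/144 t=3:−1/576 = 1/288
(3j)²=20/1001 [(5 3 4; 0 0 0)], sign=+1
Σ_t [3,4]: t=3:−1/432 t=4:+1/1152 = -5/3456
(3j)²=625/36036 [(5 3 4; -1 2 -1)], sign=+1
⇒ 4πI² = 3125/13013
I = (+1)√(3125/13013/(4π)) = 0.13823925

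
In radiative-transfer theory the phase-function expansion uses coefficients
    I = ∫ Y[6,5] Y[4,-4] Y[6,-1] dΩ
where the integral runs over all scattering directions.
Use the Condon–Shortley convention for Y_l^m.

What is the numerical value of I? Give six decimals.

Checks pass: Σm=0; 16 even; l₃=6∈[2,10].
(2·6+1)(2·4+1)(2·6+1) = 1521
Δ: 4! 8! 4! / 17! → 1/15315300
sum: t=0:+1/829440 t=1:−1/25920 t=2:+1/9216 t=3:−1/25920 t=4:+1/829440 = 7/207360
3j²(6 4 6; 0 0 0) = Δ·Π!·Σ² = 28/2431  (sign +1)
sum: t=0:+1/2903040 = 1/2903040
3j²(6 4 6; 5 -4 -1) = Δ·Π!·Σ² = 5/663  (sign -1)
combine: 4πI² = 1521·28/2431·5/663 = 420/3179
take √, sign -1: I = -0.10253555

-0.102536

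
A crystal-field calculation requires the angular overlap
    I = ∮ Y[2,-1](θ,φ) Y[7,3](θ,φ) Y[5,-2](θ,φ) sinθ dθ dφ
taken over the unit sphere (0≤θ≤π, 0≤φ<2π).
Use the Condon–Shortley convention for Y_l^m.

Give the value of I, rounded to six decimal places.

Rules hold: Σm=0, L=14 even, 5≤5≤9.
N = 5·15·11 = 825
Δ = 4!·0!·10!/15! = 1/15015
Racah Σ t=2..2: t=2:+1/57600 = 1/57600
⇒ 3j(2 7 5; 0 0 0)² = 21/715, sgn -1
Racah Σ t=3..3: t=3:−1/181440 = -1/181440
⇒ 3j(2 7 5; -1 3 -2)² = 32/1001, sgn +1
4πI² = N·(3j₀)²·(3jₘ)² = 1440/1859
I = -1·√(0.77461/4π) = -0.24827707

-0.248277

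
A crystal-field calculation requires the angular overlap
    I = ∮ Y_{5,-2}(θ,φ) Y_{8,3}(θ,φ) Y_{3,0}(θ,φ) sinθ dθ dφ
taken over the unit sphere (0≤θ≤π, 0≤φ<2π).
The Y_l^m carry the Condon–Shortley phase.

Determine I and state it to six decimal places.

Σmᵢ = 1 ≠ 0, so the φ-integral vanishes; I = 0

0.000000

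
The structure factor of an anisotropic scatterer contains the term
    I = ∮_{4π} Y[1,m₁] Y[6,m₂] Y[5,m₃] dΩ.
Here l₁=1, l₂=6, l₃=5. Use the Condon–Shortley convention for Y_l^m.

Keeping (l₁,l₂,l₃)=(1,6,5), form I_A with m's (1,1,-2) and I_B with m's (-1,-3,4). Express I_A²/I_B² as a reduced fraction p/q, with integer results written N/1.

l's match ⇒ only the (l;m) 3-j factors differ between A and B.
A: triangle coeff Δ(1,6,5) = 1/858; Σ_t [0,0]: t=0:+1/60480 = 1/60480; (3j)²=5/429 [(1 6 5; 1 1 -2)], sign=-1
B: triangle coeff Δ(1,6,5) = 1/858; Σ_t [2,2]: t=2:+1/725760 = 1/725760; (3j)²=1/286 [(1 6 5; -1 -3 4)], sign=-1
I_A²/I_B² = (5/429)/(1/286) = 10/3

10/3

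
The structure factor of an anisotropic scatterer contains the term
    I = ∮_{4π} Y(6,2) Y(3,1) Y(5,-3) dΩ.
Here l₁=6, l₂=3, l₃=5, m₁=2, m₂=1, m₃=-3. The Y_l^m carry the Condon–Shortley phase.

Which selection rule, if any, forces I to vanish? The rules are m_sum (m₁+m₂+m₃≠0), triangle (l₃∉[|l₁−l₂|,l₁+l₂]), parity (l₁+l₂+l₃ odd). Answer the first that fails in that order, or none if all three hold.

azimuthal sum: 2 + 1 − 3 = 0  ✓
3 ≤ 5 ≤ 9 (triangle on l)  ✓
L = 6 + 3 + 5 = 14 (even)  ✓

none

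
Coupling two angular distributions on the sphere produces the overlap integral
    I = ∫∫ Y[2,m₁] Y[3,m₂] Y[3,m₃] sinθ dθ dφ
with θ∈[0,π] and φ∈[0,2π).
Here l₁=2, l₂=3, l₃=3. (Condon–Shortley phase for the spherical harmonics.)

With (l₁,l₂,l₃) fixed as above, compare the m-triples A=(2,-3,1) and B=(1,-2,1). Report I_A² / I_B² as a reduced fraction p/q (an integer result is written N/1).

2/3

Shared (l₁,l₂,l₃)=(2,3,3): N and (l;000)² cancel in I_A²/I_B².
A: Δ = 2!·2!·4!/9! = 1/3780; Racah Σ t=0..0: t=0:+1/96 = 1/96; ⇒ 3j(2 3 3; 2 -3 1)² = 1/42, sgn +1
B: Δ = 2!·2!·4!/9! = 1/3780; Racah Σ t=0..1: t=0:+1/12 t=1:−1/48 = 1/16; ⇒ 3j(2 3 3; 1 -2 1)² = 1/28, sgn +1
I_A²/I_B² = (1/42)/(1/28) = 2/3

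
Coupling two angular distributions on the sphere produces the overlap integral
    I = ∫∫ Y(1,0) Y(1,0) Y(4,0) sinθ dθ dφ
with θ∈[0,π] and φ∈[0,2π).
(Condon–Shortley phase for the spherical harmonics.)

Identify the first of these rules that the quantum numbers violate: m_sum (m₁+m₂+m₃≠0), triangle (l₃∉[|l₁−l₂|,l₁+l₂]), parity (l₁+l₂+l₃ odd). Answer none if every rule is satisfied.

triangle

m₁+m₂+m₃ = 0 + 0 + 0 = 0  ✓
triangle: |1−1|=0 ≤ l₃=4 ≤ 1+1=2  ✗
parity: l₁+l₂+l₃ = 6 is even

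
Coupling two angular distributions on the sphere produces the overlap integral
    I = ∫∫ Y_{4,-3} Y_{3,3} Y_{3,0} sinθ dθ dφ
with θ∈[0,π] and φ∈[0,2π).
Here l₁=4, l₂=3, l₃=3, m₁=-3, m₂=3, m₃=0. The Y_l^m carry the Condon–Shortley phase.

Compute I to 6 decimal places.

Rules hold: Σm=0, L=10 even, 1≤3≤7.
N = 9·7·7 = 441
Δ = 4!·4!·2!/11! = 1/34650
Racah Σ t=1..3: t=1:−1/72 t=2:+1/16 t=3:−1/72 = 5/144
⇒ 3j(4 3 3; 0 0 0)² = 2/77, sgn -1
Racah Σ t=4..4: t=4:+1/288 = 1/288
⇒ 3j(4 3 3; -3 3 0)² = 1/22, sgn -1
4πI² = N·(3j₀)²·(3jₘ)² = 63/121
I = +1·√(0.520661/4π) = 0.20355073

0.203551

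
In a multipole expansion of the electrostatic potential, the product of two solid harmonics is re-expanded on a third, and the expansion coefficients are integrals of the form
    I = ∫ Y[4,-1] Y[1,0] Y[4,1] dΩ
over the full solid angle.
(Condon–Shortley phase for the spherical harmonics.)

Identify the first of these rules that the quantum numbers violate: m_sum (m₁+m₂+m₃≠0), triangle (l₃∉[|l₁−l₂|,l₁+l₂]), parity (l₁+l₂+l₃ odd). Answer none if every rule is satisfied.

parity

azimuthal sum: -1 + 0 + 1 = 0  ✓
3 ≤ 4 ≤ 5 (triangle on l)  ✓
L = 4 + 1 + 4 = 9 (odd)  ✗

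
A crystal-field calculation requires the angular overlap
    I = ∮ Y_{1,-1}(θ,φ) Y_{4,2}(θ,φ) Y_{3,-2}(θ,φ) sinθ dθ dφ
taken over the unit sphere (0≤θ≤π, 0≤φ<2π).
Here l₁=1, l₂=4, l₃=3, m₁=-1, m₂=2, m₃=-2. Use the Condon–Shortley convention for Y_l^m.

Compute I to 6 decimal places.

m-sum = -1 + 2 − 2 = -1 ≠ 0 ⇒ I = 0

0.000000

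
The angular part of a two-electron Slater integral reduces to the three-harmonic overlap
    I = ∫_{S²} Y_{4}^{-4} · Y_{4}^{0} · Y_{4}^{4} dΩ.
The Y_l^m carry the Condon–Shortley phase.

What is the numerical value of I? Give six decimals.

0.106525

Checks pass: Σm=0; 12 even; l₃=4∈[0,8].
(2·4+1)(2·4+1)(2·4+1) = 729
Δ: 4! 4! 4! / 13! → 1/450450
sum: t=0:+1/13824 t=1:−1/216 t=2:+1/64 t=3:−1/216 t=4:+1/13824 = 5/768
3j²(4 4 4; 0 0 0) = Δ·Π!·Σ² = 18/1001  (sign +1)
sum: t=4:+1/13824 = 1/13824
3j²(4 4 4; -4 0 4) = Δ·Π!·Σ² = 14/1287  (sign +1)
combine: 4πI² = 729·18/1001·14/1287 = 2916/20449
take √, sign +1: I = 0.10652531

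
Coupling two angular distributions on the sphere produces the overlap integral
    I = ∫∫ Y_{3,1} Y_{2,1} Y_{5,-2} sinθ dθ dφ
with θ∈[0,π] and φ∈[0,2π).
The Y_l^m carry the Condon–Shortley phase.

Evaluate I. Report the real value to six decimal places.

Rules hold: Σm=0, L=10 even, 1≤5≤5.
N = 7·5·11 = 385
Δ = 0!·6!·4!/11! = 1/2310
Racah Σ t=0..0: t=0:+1/144 = 1/144
⇒ 3j(3 2 5; 0 0 0)² = 10/231, sgn -1
Racah Σ t=0..0: t=0:+1/288 = 1/288
⇒ 3j(3 2 5; 1 1 -2)² = 1/22, sgn -1
4πI² = N·(3j₀)²·(3jₘ)² = 25/33
I = +1·√(0.757576/4π) = 0.24553200

0.245532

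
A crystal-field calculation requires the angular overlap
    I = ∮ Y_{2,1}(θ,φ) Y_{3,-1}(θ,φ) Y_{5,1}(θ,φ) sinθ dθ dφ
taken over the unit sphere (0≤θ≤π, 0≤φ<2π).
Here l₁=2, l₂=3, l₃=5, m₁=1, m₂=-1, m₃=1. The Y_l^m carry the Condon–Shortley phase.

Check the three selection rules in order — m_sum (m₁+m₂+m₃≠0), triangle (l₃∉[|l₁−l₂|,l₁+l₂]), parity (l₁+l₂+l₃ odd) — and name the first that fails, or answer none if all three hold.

m_sum

Σmᵢ = 1  ✗
l₃∈[|l₁−l₂|,l₁+l₂]=[1,5], have l₃=5
Σlᵢ = 10 ⇒ even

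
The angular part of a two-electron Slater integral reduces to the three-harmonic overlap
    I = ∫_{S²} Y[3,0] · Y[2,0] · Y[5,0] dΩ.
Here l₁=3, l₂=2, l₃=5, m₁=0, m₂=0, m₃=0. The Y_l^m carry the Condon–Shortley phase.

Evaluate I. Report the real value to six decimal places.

0.239615

Rules hold: Σm=0, L=10 even, 1≤5≤5.
N = 7·5·11 = 385
Δ = 0!·6!·4!/11! = 1/2310
Racah Σ t=0..0: t=0:+1/144 = 1/144
⇒ 3j(3 2 5; 0 0 0)² = 10/231, sgn -1
(m-triple is (0,0,0) — same symbol as above.)
4πI² = N·(3j₀)²·(3jₘ)² = 500/693
I = +1·√(0.721501/4π) = 0.23961470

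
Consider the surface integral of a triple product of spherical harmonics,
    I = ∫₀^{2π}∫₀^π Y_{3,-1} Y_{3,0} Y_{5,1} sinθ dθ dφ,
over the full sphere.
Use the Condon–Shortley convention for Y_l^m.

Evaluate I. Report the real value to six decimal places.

0.000000

Σlᵢ=11 odd — θ-integrand is odd under cosθ→−cosθ; I=0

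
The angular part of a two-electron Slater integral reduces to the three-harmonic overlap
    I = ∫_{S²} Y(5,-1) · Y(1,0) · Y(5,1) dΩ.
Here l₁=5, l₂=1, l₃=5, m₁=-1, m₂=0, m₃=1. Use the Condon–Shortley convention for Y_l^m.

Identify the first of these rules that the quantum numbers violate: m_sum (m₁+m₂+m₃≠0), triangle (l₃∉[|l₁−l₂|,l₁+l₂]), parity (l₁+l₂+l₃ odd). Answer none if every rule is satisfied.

Σmᵢ = 0  ✓
l₃∈[|l₁−l₂|,l₁+l₂]=[4,6], have l₃=5  ✓
Σlᵢ = 11 ⇒ odd  ✗

parity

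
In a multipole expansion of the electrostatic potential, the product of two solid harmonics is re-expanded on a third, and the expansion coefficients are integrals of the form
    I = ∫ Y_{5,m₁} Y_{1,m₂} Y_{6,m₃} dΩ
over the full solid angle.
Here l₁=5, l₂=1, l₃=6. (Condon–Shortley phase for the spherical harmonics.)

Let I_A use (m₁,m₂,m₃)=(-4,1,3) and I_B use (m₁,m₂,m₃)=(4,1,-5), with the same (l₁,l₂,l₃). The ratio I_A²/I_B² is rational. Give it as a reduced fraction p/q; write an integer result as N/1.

Same 5,1,6: normalisation and zero-m 3j drop out of the ratio.
A: Δ: 0! 10! 2! / 13! → 1/858; sum: t=0:+1/725760 = 1/725760; 3j²(5 1 6; -4 1 3) = Δ·Π!·Σ² = 1/286  (sign -1)
B: Δ: 0! 10! 2! / 13! → 1/858; sum: t=0:+1/725760 = 1/725760; 3j²(5 1 6; 4 1 -5) = Δ·Π!·Σ² = 5/78  (sign -1)
I_A²/I_B² = (1/286)/(5/78) = 3/55

3/55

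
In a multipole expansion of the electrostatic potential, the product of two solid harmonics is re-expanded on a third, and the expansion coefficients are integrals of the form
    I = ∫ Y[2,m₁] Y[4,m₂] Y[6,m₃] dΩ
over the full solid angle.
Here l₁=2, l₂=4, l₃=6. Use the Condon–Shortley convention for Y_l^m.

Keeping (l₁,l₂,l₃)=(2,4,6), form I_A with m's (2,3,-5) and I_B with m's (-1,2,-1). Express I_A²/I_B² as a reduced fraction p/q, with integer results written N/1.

33/7

Same 2,4,6: normalisation and zero-m 3j drop out of the ratio.
A: Δ: 0! 4! 8! / 13! → 1/6435; sum: t=0:+1/120960 = 1/120960; 3j²(2 4 6; 2 3 -5) = Δ·Π!·Σ² = 2/39  (sign -1)
B: Δ: 0! 4! 8! / 13! → 1/6435; sum: t=0:+1/8640 = 1/8640; 3j²(2 4 6; -1 2 -1) = Δ·Π!·Σ² = 14/1287  (sign -1)
I_A²/I_B² = (2/39)/(14/1287) = 33/7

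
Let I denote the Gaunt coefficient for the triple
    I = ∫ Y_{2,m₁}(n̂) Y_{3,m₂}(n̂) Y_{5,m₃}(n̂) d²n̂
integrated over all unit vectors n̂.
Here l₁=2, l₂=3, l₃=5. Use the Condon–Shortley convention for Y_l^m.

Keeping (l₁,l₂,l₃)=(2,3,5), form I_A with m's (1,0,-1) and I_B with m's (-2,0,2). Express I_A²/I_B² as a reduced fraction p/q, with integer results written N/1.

l's match ⇒ only the (l;m) 3-j factors differ between A and B.
A: triangle coeff Δ(2,3,5) = 1/2310; Σ_t [0,0]: t=0:+1/216 = 1/216; (3j)²=8/231 [(2 3 5; 1 0 -1)], sign=+1
B: triangle coeff Δ(2,3,5) = 1/2310; Σ_t [0,0]: t=0:+1/864 = 1/864; (3j)²=1/66 [(2 3 5; -2 0 2)], sign=-1
I_A²/I_B² = (8/231)/(1/66) = 16/7

16/7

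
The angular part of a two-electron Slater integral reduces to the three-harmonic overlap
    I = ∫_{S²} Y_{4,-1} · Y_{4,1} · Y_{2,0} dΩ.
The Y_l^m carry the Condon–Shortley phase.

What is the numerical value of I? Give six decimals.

m-sum 0 ✓  L=10 even ✓  0≤2≤8 ✓
Π(2lᵢ+1) = 9×9×5 = 405
triangle coeff Δ(4,4,2) = 1/13860
Σ_t [2,4]: t=2:+1/192 t=3:−1/36 t=4:+1/192 = -5/288
(3j)²=20/693 [(4 4 2; 0 0 0)], sign=-1
Σ_t [3,5]: t=3:−1/144 t=4:+1/48 t=5:−1/480 = 17/1440
(3j)²=289/13860 [(4 4 2; -1 1 0)], sign=+1
⇒ 4πI² = 1445/5929
I = (-1)√(1445/5929/(4π)) = -0.13926381

-0.139264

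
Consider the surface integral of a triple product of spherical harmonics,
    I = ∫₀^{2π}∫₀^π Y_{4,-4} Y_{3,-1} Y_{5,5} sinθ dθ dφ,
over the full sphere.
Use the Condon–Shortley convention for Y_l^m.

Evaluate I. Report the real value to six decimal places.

0.189625

Checks pass: Σm=0; 12 even; l₃=5∈[1,7].
(2·4+1)(2·3+1)(2·5+1) = 693
Δ: 2! 6! 4! / 13! → 1/180180
sum: t=0:+1/576 t=1:−1/144 t=2:+1/576 = -1/288
3j²(4 3 5; 0 0 0) = Δ·Π!·Σ² = 20/1001  (sign +1)
sum: t=2:+1/34560 = 1/34560
3j²(4 3 5; -4 -1 5) = Δ·Π!·Σ² = 14/429  (sign +1)
combine: 4πI² = 693·20/1001·14/429 = 840/1859
take √, sign +1: I = 0.18962475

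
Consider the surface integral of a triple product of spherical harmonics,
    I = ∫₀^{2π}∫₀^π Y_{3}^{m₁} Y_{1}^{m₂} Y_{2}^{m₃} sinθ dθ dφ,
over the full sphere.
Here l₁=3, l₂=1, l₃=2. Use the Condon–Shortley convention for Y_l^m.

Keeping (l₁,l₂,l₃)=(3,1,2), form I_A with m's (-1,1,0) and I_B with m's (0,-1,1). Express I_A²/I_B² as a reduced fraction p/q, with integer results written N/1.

Same 3,1,2: normalisation and zero-m 3j drop out of the ratio.
A: Δ: 2! 4! 0! / 7! → 1/105; sum: t=2:+1/8 = 1/8; 3j²(3 1 2; -1 1 0) = Δ·Π!·Σ² = 2/35  (sign +1)
B: Δ: 2! 4! 0! / 7! → 1/105; sum: t=0:+1/12 = 1/12; 3j²(3 1 2; 0 -1 1) = Δ·Π!·Σ² = 1/35  (sign -1)
I_A²/I_B² = (2/35)/(1/35) = 2/1

2/1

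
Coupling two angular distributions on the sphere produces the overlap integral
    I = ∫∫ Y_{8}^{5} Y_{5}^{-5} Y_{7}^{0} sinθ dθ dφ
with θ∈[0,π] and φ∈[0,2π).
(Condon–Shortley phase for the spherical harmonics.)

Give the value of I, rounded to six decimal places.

Checks pass: Σm=0; 20 even; l₃=7∈[3,13].
(2·8+1)(2·5+1)(2·7+1) = 2805
Δ: 6! 10! 4! / 21! → 1/814773960
sum: t=1:−1/87091200 t=2:+1/4976640 t=3:−1/2073600 t=4:+1/4976640 t=5:−1/87091200 = -1/9676800
3j²(8 5 7; 0 0 0) = Δ·Π!·Σ² = 360/46189  (sign +1)
sum: t=0:+1/522547200 = 1/522547200
3j²(8 5 7; 5 -5 0) = Δ·Π!·Σ² = 5/323  (sign -1)
combine: 4πI² = 2805·360/46189·5/323 = 27000/79781
take √, sign -1: I = -0.16410704

-0.164107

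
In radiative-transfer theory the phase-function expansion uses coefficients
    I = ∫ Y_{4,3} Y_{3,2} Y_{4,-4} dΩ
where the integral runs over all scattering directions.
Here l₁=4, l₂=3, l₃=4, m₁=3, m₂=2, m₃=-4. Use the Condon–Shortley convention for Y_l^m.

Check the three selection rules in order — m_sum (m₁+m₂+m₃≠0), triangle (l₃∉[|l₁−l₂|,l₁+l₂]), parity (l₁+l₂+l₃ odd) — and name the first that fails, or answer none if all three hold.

m_sum

m₁+m₂+m₃ = 3 + 2 − 4 = 1  ✗
triangle: |4−3|=1 ≤ l₃=4 ≤ 4+3=7
parity: l₁+l₂+l₃ = 11 is odd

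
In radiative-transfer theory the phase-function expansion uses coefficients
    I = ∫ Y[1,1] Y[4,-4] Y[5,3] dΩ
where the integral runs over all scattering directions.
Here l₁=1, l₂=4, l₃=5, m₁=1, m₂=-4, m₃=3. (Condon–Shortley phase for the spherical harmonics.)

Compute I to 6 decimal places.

Rules hold: Σm=0, L=10 even, 3≤5≤5.
N = 3·9·11 = 297
Δ = 0!·2!·8!/11! = 1/495
Racah Σ t=0..0: t=0:+1/576 = 1/576
⇒ 3j(1 4 5; 0 0 0)² = 5/99, sgn -1
Racah Σ t=0..0: t=0:+1/80640 = 1/80640
⇒ 3j(1 4 5; 1 -4 3)² = 1/495, sgn +1
4πI² = N·(3j₀)²·(3jₘ)² = 1/33
I = -1·√(0.030303/4π) = -0.04910640

-0.049106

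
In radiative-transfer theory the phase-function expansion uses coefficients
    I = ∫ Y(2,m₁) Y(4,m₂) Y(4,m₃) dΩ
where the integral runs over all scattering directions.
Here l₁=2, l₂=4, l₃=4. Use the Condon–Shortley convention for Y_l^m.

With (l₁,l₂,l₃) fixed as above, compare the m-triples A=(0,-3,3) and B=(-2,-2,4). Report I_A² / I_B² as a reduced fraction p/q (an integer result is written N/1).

7/24

Shared (l₁,l₂,l₃)=(2,4,4): N and (l;000)² cancel in I_A²/I_B².
A: Δ = 2!·2!·6!/11! = 1/13860; Racah Σ t=0..1: t=0:+1/480 t=1:−1/720 = 1/1440; ⇒ 3j(2 4 4; 0 -3 3)² = 7/1980, sgn -1
B: Δ = 2!·2!·6!/11! = 1/13860; Racah Σ t=2..2: t=2:+1/2880 = 1/2880; ⇒ 3j(2 4 4; -2 -2 4)² = 2/165, sgn +1
I_A²/I_B² = (7/1980)/(2/165) = 7/24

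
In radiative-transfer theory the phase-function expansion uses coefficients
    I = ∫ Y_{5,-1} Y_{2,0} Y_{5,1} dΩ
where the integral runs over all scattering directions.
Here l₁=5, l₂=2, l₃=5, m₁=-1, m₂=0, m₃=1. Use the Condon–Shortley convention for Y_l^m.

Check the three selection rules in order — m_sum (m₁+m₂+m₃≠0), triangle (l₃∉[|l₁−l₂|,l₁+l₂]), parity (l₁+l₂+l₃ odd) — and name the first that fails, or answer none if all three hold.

azimuthal sum: -1 + 0 + 1 = 0  ✓
3 ≤ 5 ≤ 7 (triangle on l)  ✓
L = 5 + 2 + 5 = 12 (even)  ✓

none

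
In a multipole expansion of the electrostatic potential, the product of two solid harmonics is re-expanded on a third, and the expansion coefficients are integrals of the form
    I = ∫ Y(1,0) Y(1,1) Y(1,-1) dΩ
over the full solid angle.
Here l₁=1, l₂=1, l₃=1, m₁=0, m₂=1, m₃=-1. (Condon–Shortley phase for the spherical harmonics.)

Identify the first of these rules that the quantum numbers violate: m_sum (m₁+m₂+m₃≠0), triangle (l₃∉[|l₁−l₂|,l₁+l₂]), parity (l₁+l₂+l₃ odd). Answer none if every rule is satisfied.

parity

Σmᵢ = 0  ✓
l₃∈[|l₁−l₂|,l₁+l₂]=[0,2], have l₃=1  ✓
Σlᵢ = 3 ⇒ odd  ✗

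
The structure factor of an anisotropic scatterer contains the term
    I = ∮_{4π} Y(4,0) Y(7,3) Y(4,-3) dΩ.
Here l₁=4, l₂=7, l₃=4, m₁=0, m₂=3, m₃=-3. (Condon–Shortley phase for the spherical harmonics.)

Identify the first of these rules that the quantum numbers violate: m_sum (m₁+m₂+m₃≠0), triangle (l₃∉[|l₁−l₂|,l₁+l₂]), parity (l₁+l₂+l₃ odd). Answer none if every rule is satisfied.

parity

Σmᵢ = 0  ✓
l₃∈[|l₁−l₂|,l₁+l₂]=[3,11], have l₃=4  ✓
Σlᵢ = 15 ⇒ odd  ✗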